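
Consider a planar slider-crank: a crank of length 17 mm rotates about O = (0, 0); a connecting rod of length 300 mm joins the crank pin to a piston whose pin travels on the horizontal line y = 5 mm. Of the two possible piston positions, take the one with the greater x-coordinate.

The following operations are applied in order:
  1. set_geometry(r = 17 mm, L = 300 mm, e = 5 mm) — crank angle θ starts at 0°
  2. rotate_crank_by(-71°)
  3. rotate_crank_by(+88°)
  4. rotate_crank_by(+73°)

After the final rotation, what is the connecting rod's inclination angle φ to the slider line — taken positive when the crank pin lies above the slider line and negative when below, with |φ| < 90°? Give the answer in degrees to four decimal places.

set_geometry: r = 17 mm, L = 300 mm, e = 5 mm; θ ← 0°
rotate_crank_by(-71°): θ ← 0° -71° = -71°
rotate_crank_by(+88°): θ ← -71° +88° = 17°
rotate_crank_by(+73°): θ ← 17° +73° = 90°
crank pin P = (r cos θ, r sin θ) = (0.000000, 17.000000)
h = r sin θ − e = 17.000000 − 5 = 12.000000
sin φ = h / L = 12.000000 / 300 = 0.04000000
φ = arcsin(0.04000000) = 2.292443°

2.2924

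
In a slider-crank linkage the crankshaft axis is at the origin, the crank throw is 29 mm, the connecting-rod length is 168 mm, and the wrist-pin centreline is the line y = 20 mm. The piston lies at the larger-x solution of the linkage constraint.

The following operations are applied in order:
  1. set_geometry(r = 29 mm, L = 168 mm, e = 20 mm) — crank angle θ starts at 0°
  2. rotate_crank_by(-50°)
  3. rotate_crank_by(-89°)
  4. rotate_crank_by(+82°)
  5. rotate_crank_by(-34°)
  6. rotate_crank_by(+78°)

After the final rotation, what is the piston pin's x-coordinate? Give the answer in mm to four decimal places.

set_geometry: r = 29 mm, L = 168 mm, e = 20 mm; θ ← 0°
rotate_crank_by(-50°): θ ← 0° -50° = -50°
rotate_crank_by(-89°): θ ← -50° -89° = -139°
rotate_crank_by(+82°): θ ← -139° +82° = -57°
rotate_crank_by(-34°): θ ← -57° -34° = -91°
rotate_crank_by(+78°): θ ← -91° +78° = -13°
crank pin P = (r cos θ, r sin θ) = (28.256732, -6.523581)
h = r sin θ − e = -6.523581 − 20 = -26.523581
x = r cos θ + √(L² − h²) = 28.256732 + √(28224.0 − 703.5003) = 28.256732 + 165.893037 = 194.149769

194.1498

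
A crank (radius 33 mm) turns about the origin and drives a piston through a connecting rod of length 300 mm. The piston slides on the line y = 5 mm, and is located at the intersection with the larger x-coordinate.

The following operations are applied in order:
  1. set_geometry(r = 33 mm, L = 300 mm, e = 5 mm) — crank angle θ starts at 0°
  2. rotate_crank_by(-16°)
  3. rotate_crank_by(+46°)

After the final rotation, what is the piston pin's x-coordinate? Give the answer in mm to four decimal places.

set_geometry: r = 33 mm, L = 300 mm, e = 5 mm; θ ← 0°
rotate_crank_by(-16°): θ ← 0° -16° = -16°
rotate_crank_by(+46°): θ ← -16° +46° = 30°
crank pin P = (r cos θ, r sin θ) = (28.578838, 16.500000)
h = r sin θ − e = 16.500000 − 5 = 11.500000
x = r cos θ + √(L² − h²) = 28.578838 + √(90000.0 − 132.2500) = 28.578838 + 299.779502 = 328.358341

328.3583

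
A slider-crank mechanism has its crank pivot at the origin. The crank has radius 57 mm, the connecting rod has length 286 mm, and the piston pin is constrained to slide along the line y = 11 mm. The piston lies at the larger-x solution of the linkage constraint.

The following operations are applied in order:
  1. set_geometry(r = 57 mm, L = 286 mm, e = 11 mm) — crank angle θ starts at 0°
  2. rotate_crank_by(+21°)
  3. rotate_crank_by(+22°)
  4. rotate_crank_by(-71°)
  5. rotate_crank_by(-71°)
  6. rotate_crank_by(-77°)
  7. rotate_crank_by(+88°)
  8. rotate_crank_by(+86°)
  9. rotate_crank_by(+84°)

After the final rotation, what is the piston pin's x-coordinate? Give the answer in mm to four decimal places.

set_geometry: r = 57 mm, L = 286 mm, e = 11 mm; θ ← 0°
rotate_crank_by(+21°): θ ← 0° +21° = 21°
rotate_crank_by(+22°): θ ← 21° +22° = 43°
rotate_crank_by(-71°): θ ← 43° -71° = -28°
rotate_crank_by(-71°): θ ← -28° -71° = -99°
rotate_crank_by(-77°): θ ← -99° -77° = -176°
rotate_crank_by(+88°): θ ← -176° +88° = -88°
rotate_crank_by(+86°): θ ← -88° +86° = -2°
rotate_crank_by(+84°): θ ← -2° +84° = 82°
crank pin P = (r cos θ, r sin θ) = (7.932867, 56.445280)
h = r sin θ − e = 56.445280 − 11 = 45.445280
x = r cos θ + √(L² − h²) = 7.932867 + √(81796.0 − 2065.2735) = 7.932867 + 282.366299 = 290.299165

290.2992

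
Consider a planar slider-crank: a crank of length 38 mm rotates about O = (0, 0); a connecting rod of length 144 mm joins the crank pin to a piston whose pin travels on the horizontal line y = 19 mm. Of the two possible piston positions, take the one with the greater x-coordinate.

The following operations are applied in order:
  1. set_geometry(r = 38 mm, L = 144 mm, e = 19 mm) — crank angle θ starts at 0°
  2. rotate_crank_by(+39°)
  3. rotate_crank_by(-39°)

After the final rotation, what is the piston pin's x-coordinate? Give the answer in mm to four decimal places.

180.7410

set_geometry: r = 38 mm, L = 144 mm, e = 19 mm; θ ← 0°
rotate_crank_by(+39°): θ ← 0° +39° = 39°
rotate_crank_by(-39°): θ ← 39° -39° = 0°
crank pin P = (r cos θ, r sin θ) = (38.000000, 0.000000)
h = r sin θ − e = 0.000000 − 19 = -19.000000
x = r cos θ + √(L² − h²) = 38.000000 + √(20736.0 − 361.0000) = 38.000000 + 142.741024 = 180.741024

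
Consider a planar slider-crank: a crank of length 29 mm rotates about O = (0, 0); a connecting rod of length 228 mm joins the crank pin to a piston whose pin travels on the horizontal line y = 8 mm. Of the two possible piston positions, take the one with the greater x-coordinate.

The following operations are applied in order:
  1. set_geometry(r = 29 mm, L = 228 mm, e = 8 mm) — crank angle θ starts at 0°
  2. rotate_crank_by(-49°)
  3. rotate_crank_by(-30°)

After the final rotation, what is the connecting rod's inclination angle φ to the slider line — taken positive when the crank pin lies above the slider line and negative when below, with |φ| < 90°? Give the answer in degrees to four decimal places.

set_geometry: r = 29 mm, L = 228 mm, e = 8 mm; θ ← 0°
rotate_crank_by(-49°): θ ← 0° -49° = -49°
rotate_crank_by(-30°): θ ← -49° -30° = -79°
crank pin P = (r cos θ, r sin θ) = (5.533461, -28.467188)
h = r sin θ − e = -28.467188 − 8 = -36.467188
sin φ = h / L = -36.467188 / 228 = -0.15994381
φ = arcsin(-0.15994381) = -9.203635°

-9.2036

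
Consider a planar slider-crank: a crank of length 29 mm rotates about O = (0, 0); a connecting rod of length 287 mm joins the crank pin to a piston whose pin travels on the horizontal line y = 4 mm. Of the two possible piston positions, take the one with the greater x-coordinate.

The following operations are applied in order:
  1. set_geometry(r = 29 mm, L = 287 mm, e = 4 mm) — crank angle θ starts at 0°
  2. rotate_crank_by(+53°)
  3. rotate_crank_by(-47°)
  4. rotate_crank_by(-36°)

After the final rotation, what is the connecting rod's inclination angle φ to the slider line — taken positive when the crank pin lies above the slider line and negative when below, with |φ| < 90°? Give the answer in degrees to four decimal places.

set_geometry: r = 29 mm, L = 287 mm, e = 4 mm; θ ← 0°
rotate_crank_by(+53°): θ ← 0° +53° = 53°
rotate_crank_by(-47°): θ ← 53° -47° = 6°
rotate_crank_by(-36°): θ ← 6° -36° = -30°
crank pin P = (r cos θ, r sin θ) = (25.114737, -14.500000)
h = r sin θ − e = -14.500000 − 4 = -18.500000
sin φ = h / L = -18.500000 / 287 = -0.06445993
φ = arcsin(-0.06445993) = -3.695844°

-3.6958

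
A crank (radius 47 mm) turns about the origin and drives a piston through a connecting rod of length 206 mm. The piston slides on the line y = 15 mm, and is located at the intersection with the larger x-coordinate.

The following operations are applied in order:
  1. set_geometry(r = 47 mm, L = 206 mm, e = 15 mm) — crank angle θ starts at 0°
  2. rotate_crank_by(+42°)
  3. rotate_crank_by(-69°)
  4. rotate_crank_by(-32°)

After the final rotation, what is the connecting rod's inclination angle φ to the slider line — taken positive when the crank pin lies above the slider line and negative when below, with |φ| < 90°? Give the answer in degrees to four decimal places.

-15.5681

set_geometry: r = 47 mm, L = 206 mm, e = 15 mm; θ ← 0°
rotate_crank_by(+42°): θ ← 0° +42° = 42°
rotate_crank_by(-69°): θ ← 42° -69° = -27°
rotate_crank_by(-32°): θ ← -27° -32° = -59°
crank pin P = (r cos θ, r sin θ) = (24.206790, -40.286863)
h = r sin θ − e = -40.286863 − 15 = -55.286863
sin φ = h / L = -55.286863 / 206 = -0.26838283
φ = arcsin(-0.26838283) = -15.568058°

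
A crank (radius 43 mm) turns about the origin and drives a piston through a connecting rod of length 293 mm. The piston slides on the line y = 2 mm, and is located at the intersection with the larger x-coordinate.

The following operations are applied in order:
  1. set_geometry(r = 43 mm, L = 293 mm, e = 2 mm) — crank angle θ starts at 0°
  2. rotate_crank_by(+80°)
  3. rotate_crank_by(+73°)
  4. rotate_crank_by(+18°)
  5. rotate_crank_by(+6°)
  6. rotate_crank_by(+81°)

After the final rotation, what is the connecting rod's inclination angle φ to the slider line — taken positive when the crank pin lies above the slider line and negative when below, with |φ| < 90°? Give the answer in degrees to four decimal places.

set_geometry: r = 43 mm, L = 293 mm, e = 2 mm; θ ← 0°
rotate_crank_by(+80°): θ ← 0° +80° = 80°
rotate_crank_by(+73°): θ ← 80° +73° = 153°
rotate_crank_by(+18°): θ ← 153° +18° = 171°
rotate_crank_by(+6°): θ ← 171° +6° = 177°
rotate_crank_by(+81°): θ ← 177° +81° = 258°
crank pin P = (r cos θ, r sin θ) = (-8.940203, -42.060347)
h = r sin θ − e = -42.060347 − 2 = -44.060347
sin φ = h / L = -44.060347 / 293 = -0.15037661
φ = arcsin(-0.15037661) = -8.648752°

-8.6488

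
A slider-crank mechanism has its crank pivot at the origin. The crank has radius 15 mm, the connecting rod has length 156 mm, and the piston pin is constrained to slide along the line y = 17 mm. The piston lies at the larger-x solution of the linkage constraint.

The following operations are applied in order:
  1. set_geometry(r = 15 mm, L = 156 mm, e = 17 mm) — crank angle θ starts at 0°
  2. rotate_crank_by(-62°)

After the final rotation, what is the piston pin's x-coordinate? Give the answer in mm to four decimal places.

160.0822

set_geometry: r = 15 mm, L = 156 mm, e = 17 mm; θ ← 0°
rotate_crank_by(-62°): θ ← 0° -62° = -62°
crank pin P = (r cos θ, r sin θ) = (7.042073, -13.244214)
h = r sin θ − e = -13.244214 − 17 = -30.244214
x = r cos θ + √(L² − h²) = 7.042073 + √(24336.0 − 914.7125) = 7.042073 + 153.040150 = 160.082223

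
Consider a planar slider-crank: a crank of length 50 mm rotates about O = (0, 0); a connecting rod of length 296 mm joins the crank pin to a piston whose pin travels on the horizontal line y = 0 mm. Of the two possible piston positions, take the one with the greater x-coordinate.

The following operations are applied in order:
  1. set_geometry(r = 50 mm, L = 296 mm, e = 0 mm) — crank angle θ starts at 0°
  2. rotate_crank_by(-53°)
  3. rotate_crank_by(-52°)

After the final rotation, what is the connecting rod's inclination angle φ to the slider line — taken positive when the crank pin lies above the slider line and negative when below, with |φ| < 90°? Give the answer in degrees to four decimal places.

-9.3905

set_geometry: r = 50 mm, L = 296 mm, e = 0 mm; θ ← 0°
rotate_crank_by(-53°): θ ← 0° -53° = -53°
rotate_crank_by(-52°): θ ← -53° -52° = -105°
crank pin P = (r cos θ, r sin θ) = (-12.940952, -48.296291)
h = r sin θ − e = -48.296291 − 0 = -48.296291
sin φ = h / L = -48.296291 / 296 = -0.16316315
φ = arcsin(-0.16316315) = -9.390544°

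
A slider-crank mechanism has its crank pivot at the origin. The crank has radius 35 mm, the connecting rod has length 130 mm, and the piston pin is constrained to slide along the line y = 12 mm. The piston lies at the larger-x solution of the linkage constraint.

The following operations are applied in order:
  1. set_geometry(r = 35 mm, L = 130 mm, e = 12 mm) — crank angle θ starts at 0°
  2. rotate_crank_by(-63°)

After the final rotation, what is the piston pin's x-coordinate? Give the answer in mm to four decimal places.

138.5071

set_geometry: r = 35 mm, L = 130 mm, e = 12 mm; θ ← 0°
rotate_crank_by(-63°): θ ← 0° -63° = -63°
crank pin P = (r cos θ, r sin θ) = (15.889667, -31.185228)
h = r sin θ − e = -31.185228 − 12 = -43.185228
x = r cos θ + √(L² − h²) = 15.889667 + √(16900.0 − 1864.9639) = 15.889667 + 122.617438 = 138.507105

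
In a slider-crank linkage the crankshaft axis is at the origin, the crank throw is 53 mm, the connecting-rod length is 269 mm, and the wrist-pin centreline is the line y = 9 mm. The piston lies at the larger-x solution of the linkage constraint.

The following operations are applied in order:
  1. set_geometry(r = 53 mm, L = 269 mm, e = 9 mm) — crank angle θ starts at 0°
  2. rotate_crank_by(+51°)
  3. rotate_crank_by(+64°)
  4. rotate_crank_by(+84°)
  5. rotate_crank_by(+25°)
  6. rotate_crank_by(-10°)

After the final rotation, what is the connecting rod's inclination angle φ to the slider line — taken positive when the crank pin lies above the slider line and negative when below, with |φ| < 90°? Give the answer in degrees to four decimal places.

-8.2581

set_geometry: r = 53 mm, L = 269 mm, e = 9 mm; θ ← 0°
rotate_crank_by(+51°): θ ← 0° +51° = 51°
rotate_crank_by(+64°): θ ← 51° +64° = 115°
rotate_crank_by(+84°): θ ← 115° +84° = 199°
rotate_crank_by(+25°): θ ← 199° +25° = 224°
rotate_crank_by(-10°): θ ← 224° -10° = 214°
crank pin P = (r cos θ, r sin θ) = (-43.938991, -29.637224)
h = r sin θ − e = -29.637224 − 9 = -38.637224
sin φ = h / L = -38.637224 / 269 = -0.14363280
φ = arcsin(-0.14363280) = -8.258116°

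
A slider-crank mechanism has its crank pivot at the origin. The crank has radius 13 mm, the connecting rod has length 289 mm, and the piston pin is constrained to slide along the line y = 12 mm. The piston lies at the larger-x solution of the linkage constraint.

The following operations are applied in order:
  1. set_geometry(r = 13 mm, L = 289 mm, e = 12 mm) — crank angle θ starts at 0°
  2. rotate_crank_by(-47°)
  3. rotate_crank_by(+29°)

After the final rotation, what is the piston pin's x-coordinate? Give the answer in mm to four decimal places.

set_geometry: r = 13 mm, L = 289 mm, e = 12 mm; θ ← 0°
rotate_crank_by(-47°): θ ← 0° -47° = -47°
rotate_crank_by(+29°): θ ← -47° +29° = -18°
crank pin P = (r cos θ, r sin θ) = (12.363735, -4.017221)
h = r sin θ − e = -4.017221 − 12 = -16.017221
x = r cos θ + √(L² − h²) = 12.363735 + √(83521.0 − 256.5514) = 12.363735 + 288.555798 = 300.919533

300.9195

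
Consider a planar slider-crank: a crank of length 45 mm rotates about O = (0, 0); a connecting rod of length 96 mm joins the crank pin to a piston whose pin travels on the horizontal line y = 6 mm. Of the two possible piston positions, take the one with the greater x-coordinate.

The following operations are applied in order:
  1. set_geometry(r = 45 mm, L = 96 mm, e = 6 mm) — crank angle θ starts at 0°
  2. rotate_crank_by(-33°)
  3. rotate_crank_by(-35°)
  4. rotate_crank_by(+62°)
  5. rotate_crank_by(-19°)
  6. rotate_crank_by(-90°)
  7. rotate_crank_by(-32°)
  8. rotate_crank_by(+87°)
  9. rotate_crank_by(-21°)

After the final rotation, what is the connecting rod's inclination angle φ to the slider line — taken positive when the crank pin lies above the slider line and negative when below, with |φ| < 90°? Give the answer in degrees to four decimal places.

-31.7005

set_geometry: r = 45 mm, L = 96 mm, e = 6 mm; θ ← 0°
rotate_crank_by(-33°): θ ← 0° -33° = -33°
rotate_crank_by(-35°): θ ← -33° -35° = -68°
rotate_crank_by(+62°): θ ← -68° +62° = -6°
rotate_crank_by(-19°): θ ← -6° -19° = -25°
rotate_crank_by(-90°): θ ← -25° -90° = -115°
rotate_crank_by(-32°): θ ← -115° -32° = -147°
rotate_crank_by(+87°): θ ← -147° +87° = -60°
rotate_crank_by(-21°): θ ← -60° -21° = -81°
crank pin P = (r cos θ, r sin θ) = (7.039551, -44.445975)
h = r sin θ − e = -44.445975 − 6 = -50.445975
sin φ = h / L = -50.445975 / 96 = -0.52547891
φ = arcsin(-0.52547891) = -31.700489°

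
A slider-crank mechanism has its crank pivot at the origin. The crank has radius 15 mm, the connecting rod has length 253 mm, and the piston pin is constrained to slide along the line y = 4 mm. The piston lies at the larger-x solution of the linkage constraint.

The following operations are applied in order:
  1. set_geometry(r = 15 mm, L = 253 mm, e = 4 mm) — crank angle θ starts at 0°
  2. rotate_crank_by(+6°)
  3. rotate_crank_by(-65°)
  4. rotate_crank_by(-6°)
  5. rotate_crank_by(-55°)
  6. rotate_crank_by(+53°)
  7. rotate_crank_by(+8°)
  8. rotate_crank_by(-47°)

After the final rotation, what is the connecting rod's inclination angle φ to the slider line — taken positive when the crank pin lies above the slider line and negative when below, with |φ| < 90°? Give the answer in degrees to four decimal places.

-4.1749

set_geometry: r = 15 mm, L = 253 mm, e = 4 mm; θ ← 0°
rotate_crank_by(+6°): θ ← 0° +6° = 6°
rotate_crank_by(-65°): θ ← 6° -65° = -59°
rotate_crank_by(-6°): θ ← -59° -6° = -65°
rotate_crank_by(-55°): θ ← -65° -55° = -120°
rotate_crank_by(+53°): θ ← -120° +53° = -67°
rotate_crank_by(+8°): θ ← -67° +8° = -59°
rotate_crank_by(-47°): θ ← -59° -47° = -106°
crank pin P = (r cos θ, r sin θ) = (-4.134560, -14.418925)
h = r sin θ − e = -14.418925 − 4 = -18.418925
sin φ = h / L = -18.418925 / 253 = -0.07280208
φ = arcsin(-0.07280208) = -4.174945°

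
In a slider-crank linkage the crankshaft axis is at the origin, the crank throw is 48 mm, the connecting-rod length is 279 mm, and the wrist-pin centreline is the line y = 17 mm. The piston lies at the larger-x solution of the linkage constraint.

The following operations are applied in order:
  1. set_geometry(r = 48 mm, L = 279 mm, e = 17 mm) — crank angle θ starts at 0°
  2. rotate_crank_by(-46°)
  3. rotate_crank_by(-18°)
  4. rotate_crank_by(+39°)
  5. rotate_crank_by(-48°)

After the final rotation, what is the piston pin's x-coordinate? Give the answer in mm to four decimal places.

set_geometry: r = 48 mm, L = 279 mm, e = 17 mm; θ ← 0°
rotate_crank_by(-46°): θ ← 0° -46° = -46°
rotate_crank_by(-18°): θ ← -46° -18° = -64°
rotate_crank_by(+39°): θ ← -64° +39° = -25°
rotate_crank_by(-48°): θ ← -25° -48° = -73°
crank pin P = (r cos θ, r sin θ) = (14.033842, -45.902628)
h = r sin θ − e = -45.902628 − 17 = -62.902628
x = r cos θ + √(L² − h²) = 14.033842 + √(77841.0 − 3956.7406) = 14.033842 + 271.816591 = 285.850433

285.8504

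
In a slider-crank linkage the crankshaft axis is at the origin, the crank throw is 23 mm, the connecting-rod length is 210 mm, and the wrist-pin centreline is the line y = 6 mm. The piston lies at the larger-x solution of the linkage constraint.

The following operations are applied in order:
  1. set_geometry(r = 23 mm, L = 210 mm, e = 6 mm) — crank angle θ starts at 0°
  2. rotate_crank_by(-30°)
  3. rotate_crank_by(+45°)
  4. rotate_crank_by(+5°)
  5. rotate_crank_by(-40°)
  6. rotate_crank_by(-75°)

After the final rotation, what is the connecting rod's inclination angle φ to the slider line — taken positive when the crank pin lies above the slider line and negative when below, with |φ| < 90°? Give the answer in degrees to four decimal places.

set_geometry: r = 23 mm, L = 210 mm, e = 6 mm; θ ← 0°
rotate_crank_by(-30°): θ ← 0° -30° = -30°
rotate_crank_by(+45°): θ ← -30° +45° = 15°
rotate_crank_by(+5°): θ ← 15° +5° = 20°
rotate_crank_by(-40°): θ ← 20° -40° = -20°
rotate_crank_by(-75°): θ ← -20° -75° = -95°
crank pin P = (r cos θ, r sin θ) = (-2.004582, -22.912478)
h = r sin θ − e = -22.912478 − 6 = -28.912478
sin φ = h / L = -28.912478 / 210 = -0.13767847
φ = arcsin(-0.13767847) = -7.913531°

-7.9135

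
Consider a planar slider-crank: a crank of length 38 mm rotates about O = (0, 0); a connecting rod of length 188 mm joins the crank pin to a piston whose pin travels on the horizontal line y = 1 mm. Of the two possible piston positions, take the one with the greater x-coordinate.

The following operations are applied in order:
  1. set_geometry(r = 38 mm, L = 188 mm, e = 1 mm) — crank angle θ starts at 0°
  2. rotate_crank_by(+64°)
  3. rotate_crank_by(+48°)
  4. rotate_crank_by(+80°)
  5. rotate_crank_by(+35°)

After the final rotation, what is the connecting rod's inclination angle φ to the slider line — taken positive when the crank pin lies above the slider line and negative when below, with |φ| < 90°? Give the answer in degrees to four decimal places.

-8.8093

set_geometry: r = 38 mm, L = 188 mm, e = 1 mm; θ ← 0°
rotate_crank_by(+64°): θ ← 0° +64° = 64°
rotate_crank_by(+48°): θ ← 64° +48° = 112°
rotate_crank_by(+80°): θ ← 112° +80° = 192°
rotate_crank_by(+35°): θ ← 192° +35° = 227°
crank pin P = (r cos θ, r sin θ) = (-25.915938, -27.791441)
h = r sin θ − e = -27.791441 − 1 = -28.791441
sin φ = h / L = -28.791441 / 188 = -0.15314596
φ = arcsin(-0.15314596) = -8.809284°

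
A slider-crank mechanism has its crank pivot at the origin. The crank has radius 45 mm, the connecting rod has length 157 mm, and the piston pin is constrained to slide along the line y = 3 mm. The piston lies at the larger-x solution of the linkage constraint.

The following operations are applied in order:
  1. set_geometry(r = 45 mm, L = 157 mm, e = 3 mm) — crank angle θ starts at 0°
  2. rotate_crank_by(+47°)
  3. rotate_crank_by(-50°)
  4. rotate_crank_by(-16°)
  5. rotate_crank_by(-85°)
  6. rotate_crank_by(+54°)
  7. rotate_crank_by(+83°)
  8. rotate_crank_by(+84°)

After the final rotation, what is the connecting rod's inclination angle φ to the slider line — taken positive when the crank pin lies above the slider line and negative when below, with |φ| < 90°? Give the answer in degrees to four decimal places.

set_geometry: r = 45 mm, L = 157 mm, e = 3 mm; θ ← 0°
rotate_crank_by(+47°): θ ← 0° +47° = 47°
rotate_crank_by(-50°): θ ← 47° -50° = -3°
rotate_crank_by(-16°): θ ← -3° -16° = -19°
rotate_crank_by(-85°): θ ← -19° -85° = -104°
rotate_crank_by(+54°): θ ← -104° +54° = -50°
rotate_crank_by(+83°): θ ← -50° +83° = 33°
rotate_crank_by(+84°): θ ← 33° +84° = 117°
crank pin P = (r cos θ, r sin θ) = (-20.429572, 40.095294)
h = r sin θ − e = 40.095294 − 3 = 37.095294
sin φ = h / L = 37.095294 / 157 = 0.23627576
φ = arcsin(0.23627576) = 13.666836°

13.6668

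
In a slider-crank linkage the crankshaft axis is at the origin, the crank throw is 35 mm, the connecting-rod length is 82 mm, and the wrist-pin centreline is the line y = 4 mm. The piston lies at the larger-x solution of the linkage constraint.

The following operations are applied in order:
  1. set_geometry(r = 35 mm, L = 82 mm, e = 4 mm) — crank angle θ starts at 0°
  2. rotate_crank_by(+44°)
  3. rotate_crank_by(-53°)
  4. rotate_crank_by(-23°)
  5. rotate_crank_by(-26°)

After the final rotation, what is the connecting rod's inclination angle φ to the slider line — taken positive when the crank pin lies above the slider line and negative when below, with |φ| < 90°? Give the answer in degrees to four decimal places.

-24.2521

set_geometry: r = 35 mm, L = 82 mm, e = 4 mm; θ ← 0°
rotate_crank_by(+44°): θ ← 0° +44° = 44°
rotate_crank_by(-53°): θ ← 44° -53° = -9°
rotate_crank_by(-23°): θ ← -9° -23° = -32°
rotate_crank_by(-26°): θ ← -32° -26° = -58°
crank pin P = (r cos θ, r sin θ) = (18.547174, -29.681683)
h = r sin θ − e = -29.681683 − 4 = -33.681683
sin φ = h / L = -33.681683 / 82 = -0.41075224
φ = arcsin(-0.41075224) = -24.252098°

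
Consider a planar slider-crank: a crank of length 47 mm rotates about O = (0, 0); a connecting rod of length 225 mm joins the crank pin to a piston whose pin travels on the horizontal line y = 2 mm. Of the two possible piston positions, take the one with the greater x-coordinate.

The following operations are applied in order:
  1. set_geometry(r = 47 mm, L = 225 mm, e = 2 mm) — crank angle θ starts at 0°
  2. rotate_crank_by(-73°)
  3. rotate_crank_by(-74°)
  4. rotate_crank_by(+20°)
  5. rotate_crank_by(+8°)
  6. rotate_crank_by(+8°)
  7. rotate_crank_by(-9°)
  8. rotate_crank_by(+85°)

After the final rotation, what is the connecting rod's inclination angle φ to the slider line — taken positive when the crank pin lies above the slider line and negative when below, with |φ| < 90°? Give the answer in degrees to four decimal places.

set_geometry: r = 47 mm, L = 225 mm, e = 2 mm; θ ← 0°
rotate_crank_by(-73°): θ ← 0° -73° = -73°
rotate_crank_by(-74°): θ ← -73° -74° = -147°
rotate_crank_by(+20°): θ ← -147° +20° = -127°
rotate_crank_by(+8°): θ ← -127° +8° = -119°
rotate_crank_by(+8°): θ ← -119° +8° = -111°
rotate_crank_by(-9°): θ ← -111° -9° = -120°
rotate_crank_by(+85°): θ ← -120° +85° = -35°
crank pin P = (r cos θ, r sin θ) = (38.500146, -26.958093)
h = r sin θ − e = -26.958093 − 2 = -28.958093
sin φ = h / L = -28.958093 / 225 = -0.12870263
φ = arcsin(-0.12870263) = -7.394629°

-7.3946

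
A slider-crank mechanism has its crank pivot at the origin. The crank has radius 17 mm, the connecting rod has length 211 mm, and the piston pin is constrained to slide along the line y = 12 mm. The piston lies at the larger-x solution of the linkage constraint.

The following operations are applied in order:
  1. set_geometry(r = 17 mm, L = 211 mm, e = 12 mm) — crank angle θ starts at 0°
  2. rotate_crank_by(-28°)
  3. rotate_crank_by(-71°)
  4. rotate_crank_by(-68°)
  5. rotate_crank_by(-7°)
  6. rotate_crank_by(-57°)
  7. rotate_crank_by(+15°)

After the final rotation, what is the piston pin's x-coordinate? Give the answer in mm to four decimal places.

set_geometry: r = 17 mm, L = 211 mm, e = 12 mm; θ ← 0°
rotate_crank_by(-28°): θ ← 0° -28° = -28°
rotate_crank_by(-71°): θ ← -28° -71° = -99°
rotate_crank_by(-68°): θ ← -99° -68° = -167°
rotate_crank_by(-7°): θ ← -167° -7° = -174°
rotate_crank_by(-57°): θ ← -174° -57° = -231°
rotate_crank_by(+15°): θ ← -231° +15° = -216°
crank pin P = (r cos θ, r sin θ) = (-13.753289, 9.992349)
h = r sin θ − e = 9.992349 − 12 = -2.007651
x = r cos θ + √(L² − h²) = -13.753289 + √(44521.0 − 4.0307) = -13.753289 + 210.990448 = 197.237160

197.2372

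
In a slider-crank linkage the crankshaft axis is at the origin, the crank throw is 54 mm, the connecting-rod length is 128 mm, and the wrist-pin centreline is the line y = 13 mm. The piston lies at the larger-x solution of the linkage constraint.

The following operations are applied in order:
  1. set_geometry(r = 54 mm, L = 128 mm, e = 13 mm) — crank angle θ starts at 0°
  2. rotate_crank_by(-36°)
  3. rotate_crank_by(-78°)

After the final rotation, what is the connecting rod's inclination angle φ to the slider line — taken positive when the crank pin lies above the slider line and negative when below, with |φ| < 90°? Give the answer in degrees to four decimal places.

-29.1413

set_geometry: r = 54 mm, L = 128 mm, e = 13 mm; θ ← 0°
rotate_crank_by(-36°): θ ← 0° -36° = -36°
rotate_crank_by(-78°): θ ← -36° -78° = -114°
crank pin P = (r cos θ, r sin θ) = (-21.963779, -49.331455)
h = r sin θ − e = -49.331455 − 13 = -62.331455
sin φ = h / L = -62.331455 / 128 = -0.48696449
φ = arcsin(-0.48696449) = -29.141261°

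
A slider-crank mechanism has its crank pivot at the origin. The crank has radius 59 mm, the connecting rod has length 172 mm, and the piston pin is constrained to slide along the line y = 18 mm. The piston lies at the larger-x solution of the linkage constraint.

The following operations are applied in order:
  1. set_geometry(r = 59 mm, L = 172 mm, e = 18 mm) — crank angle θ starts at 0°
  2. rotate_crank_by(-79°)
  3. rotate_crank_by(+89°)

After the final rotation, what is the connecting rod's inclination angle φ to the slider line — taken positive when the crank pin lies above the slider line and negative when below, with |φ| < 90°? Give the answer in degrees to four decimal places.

set_geometry: r = 59 mm, L = 172 mm, e = 18 mm; θ ← 0°
rotate_crank_by(-79°): θ ← 0° -79° = -79°
rotate_crank_by(+89°): θ ← -79° +89° = 10°
crank pin P = (r cos θ, r sin θ) = (58.103657, 10.245242)
h = r sin θ − e = 10.245242 − 18 = -7.754758
sin φ = h / L = -7.754758 / 172 = -0.04508580
φ = arcsin(-0.04508580) = -2.584102°

-2.5841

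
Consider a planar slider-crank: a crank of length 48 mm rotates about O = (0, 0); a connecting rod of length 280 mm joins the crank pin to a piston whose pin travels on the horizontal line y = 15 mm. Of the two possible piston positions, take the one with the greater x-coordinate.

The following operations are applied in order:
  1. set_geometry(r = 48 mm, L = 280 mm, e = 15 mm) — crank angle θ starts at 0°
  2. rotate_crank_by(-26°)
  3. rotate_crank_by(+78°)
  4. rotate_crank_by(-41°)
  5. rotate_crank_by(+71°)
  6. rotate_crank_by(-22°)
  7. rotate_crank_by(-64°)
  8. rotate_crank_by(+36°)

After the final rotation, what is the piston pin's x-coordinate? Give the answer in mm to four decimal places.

set_geometry: r = 48 mm, L = 280 mm, e = 15 mm; θ ← 0°
rotate_crank_by(-26°): θ ← 0° -26° = -26°
rotate_crank_by(+78°): θ ← -26° +78° = 52°
rotate_crank_by(-41°): θ ← 52° -41° = 11°
rotate_crank_by(+71°): θ ← 11° +71° = 82°
rotate_crank_by(-22°): θ ← 82° -22° = 60°
rotate_crank_by(-64°): θ ← 60° -64° = -4°
rotate_crank_by(+36°): θ ← -4° +36° = 32°
crank pin P = (r cos θ, r sin θ) = (40.706309, 25.436125)
h = r sin θ − e = 25.436125 − 15 = 10.436125
x = r cos θ + √(L² − h²) = 40.706309 + √(78400.0 − 108.9127) = 40.706309 + 279.805445 = 320.511754

320.5118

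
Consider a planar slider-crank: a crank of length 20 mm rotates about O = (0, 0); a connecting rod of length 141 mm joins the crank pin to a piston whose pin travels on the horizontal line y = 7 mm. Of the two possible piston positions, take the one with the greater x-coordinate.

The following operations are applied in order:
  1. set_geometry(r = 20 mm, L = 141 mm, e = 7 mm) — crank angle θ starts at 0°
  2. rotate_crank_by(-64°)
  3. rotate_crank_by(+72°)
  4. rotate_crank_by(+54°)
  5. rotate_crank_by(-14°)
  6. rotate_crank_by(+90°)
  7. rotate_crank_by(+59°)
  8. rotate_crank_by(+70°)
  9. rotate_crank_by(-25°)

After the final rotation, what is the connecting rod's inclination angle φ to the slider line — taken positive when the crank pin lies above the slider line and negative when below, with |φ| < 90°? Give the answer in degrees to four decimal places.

set_geometry: r = 20 mm, L = 141 mm, e = 7 mm; θ ← 0°
rotate_crank_by(-64°): θ ← 0° -64° = -64°
rotate_crank_by(+72°): θ ← -64° +72° = 8°
rotate_crank_by(+54°): θ ← 8° +54° = 62°
rotate_crank_by(-14°): θ ← 62° -14° = 48°
rotate_crank_by(+90°): θ ← 48° +90° = 138°
rotate_crank_by(+59°): θ ← 138° +59° = 197°
rotate_crank_by(+70°): θ ← 197° +70° = 267°
rotate_crank_by(-25°): θ ← 267° -25° = 242°
crank pin P = (r cos θ, r sin θ) = (-9.389431, -17.658952)
h = r sin θ − e = -17.658952 − 7 = -24.658952
sin φ = h / L = -24.658952 / 141 = -0.17488618
φ = arcsin(-0.17488618) = -10.072035°

-10.0720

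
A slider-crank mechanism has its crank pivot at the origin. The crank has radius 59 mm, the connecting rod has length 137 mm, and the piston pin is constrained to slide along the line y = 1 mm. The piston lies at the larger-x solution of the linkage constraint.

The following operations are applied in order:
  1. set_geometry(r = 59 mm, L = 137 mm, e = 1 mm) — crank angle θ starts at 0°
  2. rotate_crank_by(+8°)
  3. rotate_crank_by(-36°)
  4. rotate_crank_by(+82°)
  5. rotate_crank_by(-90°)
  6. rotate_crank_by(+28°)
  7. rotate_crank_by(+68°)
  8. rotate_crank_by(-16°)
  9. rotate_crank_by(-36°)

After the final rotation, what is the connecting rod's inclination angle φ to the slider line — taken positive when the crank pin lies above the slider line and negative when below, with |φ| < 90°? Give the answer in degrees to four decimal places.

3.0172

set_geometry: r = 59 mm, L = 137 mm, e = 1 mm; θ ← 0°
rotate_crank_by(+8°): θ ← 0° +8° = 8°
rotate_crank_by(-36°): θ ← 8° -36° = -28°
rotate_crank_by(+82°): θ ← -28° +82° = 54°
rotate_crank_by(-90°): θ ← 54° -90° = -36°
rotate_crank_by(+28°): θ ← -36° +28° = -8°
rotate_crank_by(+68°): θ ← -8° +68° = 60°
rotate_crank_by(-16°): θ ← 60° -16° = 44°
rotate_crank_by(-36°): θ ← 44° -36° = 8°
crank pin P = (r cos θ, r sin θ) = (58.425816, 8.211213)
h = r sin θ − e = 8.211213 − 1 = 7.211213
sin φ = h / L = 7.211213 / 137 = 0.05263659
φ = arcsin(0.05263659) = 3.017249°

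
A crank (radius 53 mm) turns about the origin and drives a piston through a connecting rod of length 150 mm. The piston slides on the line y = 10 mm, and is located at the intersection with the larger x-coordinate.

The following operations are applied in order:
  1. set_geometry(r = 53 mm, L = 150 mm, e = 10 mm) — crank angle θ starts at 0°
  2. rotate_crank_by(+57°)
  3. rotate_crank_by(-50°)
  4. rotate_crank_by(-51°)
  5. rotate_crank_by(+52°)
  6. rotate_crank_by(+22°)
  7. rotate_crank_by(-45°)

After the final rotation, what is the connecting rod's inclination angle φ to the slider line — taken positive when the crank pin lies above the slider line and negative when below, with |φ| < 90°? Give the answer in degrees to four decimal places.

set_geometry: r = 53 mm, L = 150 mm, e = 10 mm; θ ← 0°
rotate_crank_by(+57°): θ ← 0° +57° = 57°
rotate_crank_by(-50°): θ ← 57° -50° = 7°
rotate_crank_by(-51°): θ ← 7° -51° = -44°
rotate_crank_by(+52°): θ ← -44° +52° = 8°
rotate_crank_by(+22°): θ ← 8° +22° = 30°
rotate_crank_by(-45°): θ ← 30° -45° = -15°
crank pin P = (r cos θ, r sin θ) = (51.194069, -13.717409)
h = r sin θ − e = -13.717409 − 10 = -23.717409
sin φ = h / L = -23.717409 / 150 = -0.15811606
φ = arcsin(-0.15811606) = -9.097563°

-9.0976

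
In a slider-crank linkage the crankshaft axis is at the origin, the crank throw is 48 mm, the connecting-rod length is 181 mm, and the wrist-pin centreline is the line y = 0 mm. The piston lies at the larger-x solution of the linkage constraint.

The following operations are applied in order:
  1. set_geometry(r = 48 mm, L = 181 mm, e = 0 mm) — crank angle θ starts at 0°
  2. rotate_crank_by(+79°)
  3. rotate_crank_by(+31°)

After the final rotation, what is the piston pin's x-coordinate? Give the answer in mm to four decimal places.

158.8728

set_geometry: r = 48 mm, L = 181 mm, e = 0 mm; θ ← 0°
rotate_crank_by(+79°): θ ← 0° +79° = 79°
rotate_crank_by(+31°): θ ← 79° +31° = 110°
crank pin P = (r cos θ, r sin θ) = (-16.416967, 45.105246)
h = r sin θ − e = 45.105246 − 0 = 45.105246
x = r cos θ + √(L² − h²) = -16.416967 + √(32761.0 − 2034.4832) = -16.416967 + 175.289808 = 158.872841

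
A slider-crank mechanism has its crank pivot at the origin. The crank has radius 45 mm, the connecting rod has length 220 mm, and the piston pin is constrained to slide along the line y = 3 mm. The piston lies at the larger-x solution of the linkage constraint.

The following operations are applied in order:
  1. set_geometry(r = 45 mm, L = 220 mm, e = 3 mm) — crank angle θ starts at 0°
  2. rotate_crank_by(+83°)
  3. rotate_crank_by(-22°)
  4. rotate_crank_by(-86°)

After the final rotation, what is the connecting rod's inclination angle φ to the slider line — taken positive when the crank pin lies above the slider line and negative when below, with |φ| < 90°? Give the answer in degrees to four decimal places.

-5.7438

set_geometry: r = 45 mm, L = 220 mm, e = 3 mm; θ ← 0°
rotate_crank_by(+83°): θ ← 0° +83° = 83°
rotate_crank_by(-22°): θ ← 83° -22° = 61°
rotate_crank_by(-86°): θ ← 61° -86° = -25°
crank pin P = (r cos θ, r sin θ) = (40.783850, -19.017822)
h = r sin θ − e = -19.017822 − 3 = -22.017822
sin φ = h / L = -22.017822 / 220 = -0.10008101
φ = arcsin(-0.10008101) = -5.743835°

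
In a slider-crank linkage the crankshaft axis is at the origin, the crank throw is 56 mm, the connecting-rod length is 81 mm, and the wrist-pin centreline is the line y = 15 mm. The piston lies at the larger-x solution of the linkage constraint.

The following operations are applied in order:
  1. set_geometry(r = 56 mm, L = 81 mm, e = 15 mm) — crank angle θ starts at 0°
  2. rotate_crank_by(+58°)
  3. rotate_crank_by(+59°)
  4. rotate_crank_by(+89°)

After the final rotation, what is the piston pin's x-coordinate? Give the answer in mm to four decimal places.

set_geometry: r = 56 mm, L = 81 mm, e = 15 mm; θ ← 0°
rotate_crank_by(+58°): θ ← 0° +58° = 58°
rotate_crank_by(+59°): θ ← 58° +59° = 117°
rotate_crank_by(+89°): θ ← 117° +89° = 206°
crank pin P = (r cos θ, r sin θ) = (-50.332467, -24.548784)
h = r sin θ − e = -24.548784 − 15 = -39.548784
x = r cos θ + √(L² − h²) = -50.332467 + √(6561.0 − 1564.1063) = -50.332467 + 70.688710 = 20.356243

20.3562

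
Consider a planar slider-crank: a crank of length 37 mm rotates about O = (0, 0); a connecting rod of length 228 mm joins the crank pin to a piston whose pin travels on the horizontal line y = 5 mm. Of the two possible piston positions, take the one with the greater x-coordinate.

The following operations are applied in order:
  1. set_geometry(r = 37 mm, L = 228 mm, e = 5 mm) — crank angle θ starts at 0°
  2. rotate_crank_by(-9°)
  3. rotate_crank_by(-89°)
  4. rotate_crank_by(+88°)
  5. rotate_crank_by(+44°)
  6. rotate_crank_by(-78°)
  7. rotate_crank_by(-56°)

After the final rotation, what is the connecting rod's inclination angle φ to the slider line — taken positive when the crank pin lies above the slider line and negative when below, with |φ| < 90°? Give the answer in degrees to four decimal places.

set_geometry: r = 37 mm, L = 228 mm, e = 5 mm; θ ← 0°
rotate_crank_by(-9°): θ ← 0° -9° = -9°
rotate_crank_by(-89°): θ ← -9° -89° = -98°
rotate_crank_by(+88°): θ ← -98° +88° = -10°
rotate_crank_by(+44°): θ ← -10° +44° = 34°
rotate_crank_by(-78°): θ ← 34° -78° = -44°
rotate_crank_by(-56°): θ ← -44° -56° = -100°
crank pin P = (r cos θ, r sin θ) = (-6.424983, -36.437887)
h = r sin θ − e = -36.437887 − 5 = -41.437887
sin φ = h / L = -41.437887 / 228 = -0.18174512
φ = arcsin(-0.18174512) = -10.471425°

-10.4714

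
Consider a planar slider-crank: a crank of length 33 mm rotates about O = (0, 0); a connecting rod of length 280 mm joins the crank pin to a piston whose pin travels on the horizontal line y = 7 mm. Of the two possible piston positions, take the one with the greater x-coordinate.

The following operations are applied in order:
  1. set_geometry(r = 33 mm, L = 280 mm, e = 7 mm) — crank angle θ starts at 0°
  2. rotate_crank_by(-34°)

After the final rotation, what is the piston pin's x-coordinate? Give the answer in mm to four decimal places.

306.1989

set_geometry: r = 33 mm, L = 280 mm, e = 7 mm; θ ← 0°
rotate_crank_by(-34°): θ ← 0° -34° = -34°
crank pin P = (r cos θ, r sin θ) = (27.358240, -18.453366)
h = r sin θ − e = -18.453366 − 7 = -25.453366
x = r cos θ + √(L² − h²) = 27.358240 + √(78400.0 − 647.8738) = 27.358240 + 278.840682 = 306.198922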